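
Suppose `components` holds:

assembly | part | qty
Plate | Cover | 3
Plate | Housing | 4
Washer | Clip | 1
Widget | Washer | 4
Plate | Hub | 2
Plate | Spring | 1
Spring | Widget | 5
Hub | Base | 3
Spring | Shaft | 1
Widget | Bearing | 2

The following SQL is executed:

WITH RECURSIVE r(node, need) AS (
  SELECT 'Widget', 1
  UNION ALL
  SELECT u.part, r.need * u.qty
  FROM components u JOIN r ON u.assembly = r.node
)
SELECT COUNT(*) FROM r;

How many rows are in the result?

4

Base: (Widget, need=1).
Iteration 1: components of {Widget} -> Bearing = 1*2 = 2, Washer = 1*4 = 4.
Iteration 2: components of {Bearing,Washer} -> Clip = 4*1 = 4.
Iteration 3: no further components; recursion stops.
Total rows emitted: 4.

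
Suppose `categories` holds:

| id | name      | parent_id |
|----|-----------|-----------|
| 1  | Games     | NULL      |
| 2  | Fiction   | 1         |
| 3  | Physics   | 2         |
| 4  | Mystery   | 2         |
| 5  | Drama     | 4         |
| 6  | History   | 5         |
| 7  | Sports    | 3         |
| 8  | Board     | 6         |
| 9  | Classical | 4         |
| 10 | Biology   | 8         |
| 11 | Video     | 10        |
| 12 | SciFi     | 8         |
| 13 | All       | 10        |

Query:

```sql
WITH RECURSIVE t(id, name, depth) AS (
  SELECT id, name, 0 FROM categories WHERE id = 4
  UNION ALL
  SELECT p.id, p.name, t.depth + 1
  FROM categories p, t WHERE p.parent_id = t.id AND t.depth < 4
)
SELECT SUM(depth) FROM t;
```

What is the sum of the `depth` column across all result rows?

Base: id=4 (Mystery) at depth 0.
Iteration 1: rows with parent_id in {4} -> Drama (id 5, depth 1), Classical (id 9, depth 1).
Iteration 2: rows with parent_id in {5,9} -> History (id 6, depth 2).
Iteration 3: rows with parent_id in {6} -> Board (id 8, depth 3).
Iteration 4: rows with parent_id in {8} -> Biology (id 10, depth 4), SciFi (id 12, depth 4).
Iteration 5: depth < 4 fails for all current rows; recursion stops.
SUM(depth) = 0 + 1 + 1 + 2 + 3 + 4 + 4 = 15.

15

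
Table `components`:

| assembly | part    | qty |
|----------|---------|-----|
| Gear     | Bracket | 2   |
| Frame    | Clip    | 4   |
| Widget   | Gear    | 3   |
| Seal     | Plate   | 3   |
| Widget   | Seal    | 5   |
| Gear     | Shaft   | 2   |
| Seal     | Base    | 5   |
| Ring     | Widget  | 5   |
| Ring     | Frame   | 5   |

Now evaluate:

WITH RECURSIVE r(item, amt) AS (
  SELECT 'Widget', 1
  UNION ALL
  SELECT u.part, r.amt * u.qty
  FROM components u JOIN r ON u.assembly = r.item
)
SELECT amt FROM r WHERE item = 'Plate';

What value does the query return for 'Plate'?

15

Base: (Widget, amt=1).
Iteration 1: components of {Widget} -> Gear = 1*3 = 3, Seal = 1*5 = 5.
Iteration 2: components of {Gear,Seal} -> Base = 5*5 = 25, Bracket = 3*2 = 6, Plate = 5*3 = 15, Shaft = 3*2 = 6.
Iteration 3: no further components; recursion stops.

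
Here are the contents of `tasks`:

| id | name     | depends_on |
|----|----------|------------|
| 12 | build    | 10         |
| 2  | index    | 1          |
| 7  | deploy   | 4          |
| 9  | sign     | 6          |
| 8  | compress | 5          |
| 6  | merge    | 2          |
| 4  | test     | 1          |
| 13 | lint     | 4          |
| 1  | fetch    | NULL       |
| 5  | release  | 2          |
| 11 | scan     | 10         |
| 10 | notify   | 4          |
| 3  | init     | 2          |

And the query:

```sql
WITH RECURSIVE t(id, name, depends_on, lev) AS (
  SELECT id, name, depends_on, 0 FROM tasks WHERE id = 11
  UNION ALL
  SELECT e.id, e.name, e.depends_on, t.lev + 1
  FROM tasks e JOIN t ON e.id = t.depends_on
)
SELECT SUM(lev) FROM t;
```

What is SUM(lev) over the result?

Base: id=11 (scan), depends_on=10, lev 0.
Iteration 1: join on id=10 -> notify (id 10, depends_on=4, lev 1).
Iteration 2: join on id=4 -> test (id 4, depends_on=1, lev 2).
Iteration 3: join on id=1 -> fetch (id 1, depends_on=NULL, lev 3).
Iteration 4: depends_on is NULL; no match; recursion stops.
SUM(lev) = 0 + 1 + 2 + 3 = 6.

6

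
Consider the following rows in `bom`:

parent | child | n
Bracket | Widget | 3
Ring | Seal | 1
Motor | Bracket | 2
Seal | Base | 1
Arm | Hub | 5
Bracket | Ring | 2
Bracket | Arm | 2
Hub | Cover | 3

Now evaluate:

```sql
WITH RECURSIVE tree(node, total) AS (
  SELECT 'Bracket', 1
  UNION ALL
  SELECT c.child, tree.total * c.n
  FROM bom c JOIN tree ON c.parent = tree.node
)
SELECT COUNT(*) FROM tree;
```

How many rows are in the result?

Base: (Bracket, total=1).
Iteration 1: components of {Bracket} -> Arm = 1*2 = 2, Ring = 1*2 = 2, Widget = 1*3 = 3.
Iteration 2: components of {Arm,Ring,Widget} -> Hub = 2*5 = 10, Seal = 2*1 = 2.
Iteration 3: components of {Hub,Seal} -> Base = 2*1 = 2, Cover = 10*3 = 30.
Iteration 4: no further components; recursion stops.
Total rows emitted: 8.

8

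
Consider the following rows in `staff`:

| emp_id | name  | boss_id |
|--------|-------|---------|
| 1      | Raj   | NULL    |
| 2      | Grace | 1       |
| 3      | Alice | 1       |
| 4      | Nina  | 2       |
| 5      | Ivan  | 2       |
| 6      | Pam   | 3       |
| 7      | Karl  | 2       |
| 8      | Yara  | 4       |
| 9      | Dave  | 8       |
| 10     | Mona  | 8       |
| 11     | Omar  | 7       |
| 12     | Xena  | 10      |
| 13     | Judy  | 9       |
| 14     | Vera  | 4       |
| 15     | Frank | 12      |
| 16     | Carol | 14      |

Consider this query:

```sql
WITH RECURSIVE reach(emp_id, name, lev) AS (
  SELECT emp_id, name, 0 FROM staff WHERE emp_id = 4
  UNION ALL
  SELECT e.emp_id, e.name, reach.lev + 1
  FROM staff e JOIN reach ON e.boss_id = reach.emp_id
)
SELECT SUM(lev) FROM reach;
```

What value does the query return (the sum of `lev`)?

Base: emp_id=4 (Nina) at lev 0.
Iteration 1: rows with boss_id in {4} -> Yara (id 8, lev 1), Vera (id 14, lev 1).
Iteration 2: rows with boss_id in {8,14} -> Dave (id 9, lev 2), Mona (id 10, lev 2), Carol (id 16, lev 2).
Iteration 3: rows with boss_id in {9,10,16} -> Xena (id 12, lev 3), Judy (id 13, lev 3).
Iteration 4: rows with boss_id in {12,13} -> Frank (id 15, lev 4).
Iteration 5: no rows with boss_id in {15}; recursion stops.
SUM(lev) = 0 + 1 + 1 + 2 + 2 + 2 + 3 + 3 + 4 = 18.

18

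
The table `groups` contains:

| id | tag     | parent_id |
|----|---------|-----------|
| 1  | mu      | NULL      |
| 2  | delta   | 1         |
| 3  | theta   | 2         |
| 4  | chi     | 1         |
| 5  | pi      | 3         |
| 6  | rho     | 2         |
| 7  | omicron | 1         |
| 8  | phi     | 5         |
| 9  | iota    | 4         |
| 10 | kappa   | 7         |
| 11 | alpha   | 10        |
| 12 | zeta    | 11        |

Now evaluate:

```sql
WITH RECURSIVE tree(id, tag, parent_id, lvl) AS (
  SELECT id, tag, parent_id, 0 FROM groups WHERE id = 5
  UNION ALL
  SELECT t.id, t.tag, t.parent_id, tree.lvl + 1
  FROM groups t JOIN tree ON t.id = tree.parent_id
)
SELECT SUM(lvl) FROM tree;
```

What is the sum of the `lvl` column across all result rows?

6

Base: id=5 (pi), parent_id=3, lvl 0.
Iteration 1: join on id=3 -> theta (id 3, parent_id=2, lvl 1).
Iteration 2: join on id=2 -> delta (id 2, parent_id=1, lvl 2).
Iteration 3: join on id=1 -> mu (id 1, parent_id=NULL, lvl 3).
Iteration 4: parent_id is NULL; no match; recursion stops.
SUM(lvl) = 0 + 1 + 2 + 3 = 6.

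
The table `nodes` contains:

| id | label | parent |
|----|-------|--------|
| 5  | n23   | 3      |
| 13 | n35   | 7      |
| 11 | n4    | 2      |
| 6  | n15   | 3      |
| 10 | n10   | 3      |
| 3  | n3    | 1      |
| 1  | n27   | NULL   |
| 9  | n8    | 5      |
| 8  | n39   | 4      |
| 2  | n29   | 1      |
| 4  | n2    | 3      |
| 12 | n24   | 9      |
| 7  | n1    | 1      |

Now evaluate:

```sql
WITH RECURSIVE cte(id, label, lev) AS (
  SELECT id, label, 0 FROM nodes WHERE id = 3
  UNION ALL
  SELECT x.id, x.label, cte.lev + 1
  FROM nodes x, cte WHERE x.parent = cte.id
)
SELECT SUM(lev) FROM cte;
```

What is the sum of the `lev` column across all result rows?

Base: id=3 (n3) at lev 0.
Iteration 1: rows with parent in {3} -> n2 (id 4, lev 1), n23 (id 5, lev 1), n15 (id 6, lev 1), n10 (id 10, lev 1).
Iteration 2: rows with parent in {4,5,6,10} -> n39 (id 8, lev 2), n8 (id 9, lev 2).
Iteration 3: rows with parent in {8,9} -> n24 (id 12, lev 3).
Iteration 4: no rows with parent in {12}; recursion stops.
SUM(lev) = 0 + 1 + 1 + 1 + 1 + 2 + 2 + 3 = 11.

11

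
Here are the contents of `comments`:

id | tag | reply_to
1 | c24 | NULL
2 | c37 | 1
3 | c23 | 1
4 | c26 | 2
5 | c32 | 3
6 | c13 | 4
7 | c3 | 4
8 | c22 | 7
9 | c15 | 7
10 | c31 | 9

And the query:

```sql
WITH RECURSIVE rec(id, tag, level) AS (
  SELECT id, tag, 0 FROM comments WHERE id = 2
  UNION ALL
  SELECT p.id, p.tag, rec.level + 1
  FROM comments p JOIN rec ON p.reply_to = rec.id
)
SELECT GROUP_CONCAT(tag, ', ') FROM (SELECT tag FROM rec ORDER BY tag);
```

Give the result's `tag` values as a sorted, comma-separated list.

c13, c15, c22, c26, c3, c31, c37

Base: id=2 (c37) at level 0.
Iteration 1: rows with reply_to in {2} -> c26 (id 4, level 1).
Iteration 2: rows with reply_to in {4} -> c13 (id 6, level 2), c3 (id 7, level 2).
Iteration 3: rows with reply_to in {6,7} -> c22 (id 8, level 3), c15 (id 9, level 3).
Iteration 4: rows with reply_to in {8,9} -> c31 (id 10, level 4).
Iteration 5: no rows with reply_to in {10}; recursion stops.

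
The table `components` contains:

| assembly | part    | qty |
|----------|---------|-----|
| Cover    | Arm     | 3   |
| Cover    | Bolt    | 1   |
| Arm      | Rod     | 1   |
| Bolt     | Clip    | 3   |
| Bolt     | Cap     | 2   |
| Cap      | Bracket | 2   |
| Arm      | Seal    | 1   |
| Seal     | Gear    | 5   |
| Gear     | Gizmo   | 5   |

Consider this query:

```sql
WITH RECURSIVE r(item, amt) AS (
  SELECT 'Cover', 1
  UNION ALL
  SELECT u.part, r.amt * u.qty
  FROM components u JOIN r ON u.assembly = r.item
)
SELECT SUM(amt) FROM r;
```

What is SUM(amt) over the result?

Base: (Cover, amt=1).
Iteration 1: components of {Cover} -> Arm = 1*3 = 3, Bolt = 1*1 = 1.
Iteration 2: components of {Arm,Bolt} -> Cap = 1*2 = 2, Clip = 1*3 = 3, Rod = 3*1 = 3, Seal = 3*1 = 3.
Iteration 3: components of {Cap,Clip,Rod,Seal} -> Bracket = 2*2 = 4, Gear = 3*5 = 15.
Iteration 4: components of {Bracket,Gear} -> Gizmo = 15*5 = 75.
Iteration 5: no further components; recursion stops.
SUM(amt) = 1 + 3 + 1 + 3 + 3 + 3 + 2 + 15 + 4 + 75 = 110.

110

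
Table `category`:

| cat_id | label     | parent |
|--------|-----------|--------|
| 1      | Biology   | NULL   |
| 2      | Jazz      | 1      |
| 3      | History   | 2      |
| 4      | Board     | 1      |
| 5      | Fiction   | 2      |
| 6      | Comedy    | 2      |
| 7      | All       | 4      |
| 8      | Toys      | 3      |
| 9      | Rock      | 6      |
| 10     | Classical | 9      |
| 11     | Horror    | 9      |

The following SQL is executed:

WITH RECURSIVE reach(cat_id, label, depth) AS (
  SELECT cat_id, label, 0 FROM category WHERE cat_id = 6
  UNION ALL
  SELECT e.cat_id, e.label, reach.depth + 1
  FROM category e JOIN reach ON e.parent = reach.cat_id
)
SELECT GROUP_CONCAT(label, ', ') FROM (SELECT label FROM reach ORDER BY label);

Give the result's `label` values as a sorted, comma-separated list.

Base: cat_id=6 (Comedy) at depth 0.
Iteration 1: rows with parent in {6} -> Rock (id 9, depth 1).
Iteration 2: rows with parent in {9} -> Classical (id 10, depth 2), Horror (id 11, depth 2).
Iteration 3: no rows with parent in {10,11}; recursion stops.

Classical, Comedy, Horror, Rock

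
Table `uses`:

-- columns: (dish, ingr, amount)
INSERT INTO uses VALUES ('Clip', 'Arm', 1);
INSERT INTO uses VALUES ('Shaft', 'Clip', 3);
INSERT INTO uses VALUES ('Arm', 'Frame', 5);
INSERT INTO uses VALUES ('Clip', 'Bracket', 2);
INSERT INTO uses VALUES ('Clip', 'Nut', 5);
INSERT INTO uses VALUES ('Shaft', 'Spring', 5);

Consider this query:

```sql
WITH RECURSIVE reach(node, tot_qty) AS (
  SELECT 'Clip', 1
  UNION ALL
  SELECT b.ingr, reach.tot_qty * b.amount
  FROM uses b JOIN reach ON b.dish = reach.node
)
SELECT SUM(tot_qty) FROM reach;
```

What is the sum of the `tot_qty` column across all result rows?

Base: (Clip, tot_qty=1).
Iteration 1: components of {Clip} -> Arm = 1*1 = 1, Bracket = 1*2 = 2, Nut = 1*5 = 5.
Iteration 2: components of {Arm,Bracket,Nut} -> Frame = 1*5 = 5.
Iteration 3: no further components; recursion stops.
SUM(tot_qty) = 1 + 5 + 1 + 2 + 5 = 14.

14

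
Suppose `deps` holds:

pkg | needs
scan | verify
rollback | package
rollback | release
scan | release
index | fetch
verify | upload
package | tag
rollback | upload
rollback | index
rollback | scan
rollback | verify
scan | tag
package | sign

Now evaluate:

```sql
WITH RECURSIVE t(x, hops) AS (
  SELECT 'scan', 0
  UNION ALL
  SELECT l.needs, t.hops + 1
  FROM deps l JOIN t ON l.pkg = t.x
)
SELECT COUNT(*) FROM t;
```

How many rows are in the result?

Base: (scan, hops=0).
Iteration 1: edges from {scan} -> (release, hops=1), (tag, hops=1), (verify, hops=1).
Iteration 2: edges from {release,tag,verify} -> (upload, hops=2).
Iteration 3: no outgoing edges from {upload}; recursion stops.
Total rows emitted: 5.

5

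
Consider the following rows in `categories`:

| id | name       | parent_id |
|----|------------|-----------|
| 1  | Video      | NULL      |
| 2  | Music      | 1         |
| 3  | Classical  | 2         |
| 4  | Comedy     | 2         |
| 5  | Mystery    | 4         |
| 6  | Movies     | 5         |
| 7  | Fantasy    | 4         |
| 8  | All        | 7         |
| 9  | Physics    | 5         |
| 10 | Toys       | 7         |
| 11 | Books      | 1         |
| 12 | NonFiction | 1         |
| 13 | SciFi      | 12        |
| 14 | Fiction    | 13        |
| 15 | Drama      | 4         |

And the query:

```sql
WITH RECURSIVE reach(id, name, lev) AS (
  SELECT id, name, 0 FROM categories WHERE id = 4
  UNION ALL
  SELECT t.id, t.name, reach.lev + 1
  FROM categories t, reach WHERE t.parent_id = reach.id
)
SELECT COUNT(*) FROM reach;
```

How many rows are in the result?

Base: id=4 (Comedy) at lev 0.
Iteration 1: rows with parent_id in {4} -> Mystery (id 5, lev 1), Fantasy (id 7, lev 1), Drama (id 15, lev 1).
Iteration 2: rows with parent_id in {5,7,15} -> Movies (id 6, lev 2), All (id 8, lev 2), Physics (id 9, lev 2), Toys (id 10, lev 2).
Iteration 3: no rows with parent_id in {6,8,9,10}; recursion stops.
Total rows emitted: 8.

8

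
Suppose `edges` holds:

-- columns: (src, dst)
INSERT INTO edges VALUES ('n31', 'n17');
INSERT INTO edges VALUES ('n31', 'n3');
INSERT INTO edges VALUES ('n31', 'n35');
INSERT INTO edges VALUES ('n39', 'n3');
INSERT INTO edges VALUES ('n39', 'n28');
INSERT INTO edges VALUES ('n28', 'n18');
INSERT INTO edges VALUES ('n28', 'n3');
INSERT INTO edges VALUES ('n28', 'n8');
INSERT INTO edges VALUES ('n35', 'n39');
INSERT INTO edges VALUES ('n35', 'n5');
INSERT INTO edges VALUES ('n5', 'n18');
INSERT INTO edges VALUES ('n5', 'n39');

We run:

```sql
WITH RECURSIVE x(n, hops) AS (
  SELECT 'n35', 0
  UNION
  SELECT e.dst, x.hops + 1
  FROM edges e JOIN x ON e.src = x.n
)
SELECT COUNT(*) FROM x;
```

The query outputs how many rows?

14

Base: (n35, hops=0).
Iteration 1: edges from {n35} -> (n39, hops=1), (n5, hops=1).
Iteration 2: edges from {n39,n5} -> (n18, hops=2), (n28, hops=2), (n3, hops=2), (n39, hops=2).
Iteration 3: edges from {n18,n28,n3,n39} -> (n18, hops=3), (n28, hops=3), (n3, hops=3), (n8, hops=3). [UNION drops 1 duplicate row(s)]
Iteration 4: edges from {n18,n28,n3,n8} -> (n18, hops=4), (n3, hops=4), (n8, hops=4).
Iteration 5: no outgoing edges from {n18,n3,n8}; recursion stops.
Total rows emitted: 14.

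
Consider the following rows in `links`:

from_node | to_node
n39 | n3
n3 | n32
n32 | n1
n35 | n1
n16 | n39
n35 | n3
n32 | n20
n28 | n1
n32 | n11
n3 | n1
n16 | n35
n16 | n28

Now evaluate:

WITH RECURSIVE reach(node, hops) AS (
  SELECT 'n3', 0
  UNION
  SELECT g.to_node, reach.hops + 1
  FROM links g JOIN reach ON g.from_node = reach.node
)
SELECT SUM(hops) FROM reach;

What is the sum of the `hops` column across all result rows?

8

Base: (n3, hops=0).
Iteration 1: edges from {n3} -> (n1, hops=1), (n32, hops=1).
Iteration 2: edges from {n1,n32} -> (n1, hops=2), (n11, hops=2), (n20, hops=2).
Iteration 3: no outgoing edges from {n1,n11,n20}; recursion stops.
SUM(hops) = 0 + 1 + 1 + 2 + 2 + 2 = 8.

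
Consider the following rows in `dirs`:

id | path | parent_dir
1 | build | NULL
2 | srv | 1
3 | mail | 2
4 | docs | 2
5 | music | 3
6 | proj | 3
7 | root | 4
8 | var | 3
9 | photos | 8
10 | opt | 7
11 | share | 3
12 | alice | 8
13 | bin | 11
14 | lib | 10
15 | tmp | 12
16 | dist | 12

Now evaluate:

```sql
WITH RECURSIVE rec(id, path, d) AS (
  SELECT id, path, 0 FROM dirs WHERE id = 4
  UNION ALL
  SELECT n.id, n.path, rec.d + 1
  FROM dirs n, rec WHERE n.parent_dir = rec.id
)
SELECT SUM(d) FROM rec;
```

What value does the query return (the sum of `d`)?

6

Base: id=4 (docs) at d 0.
Iteration 1: rows with parent_dir in {4} -> root (id 7, d 1).
Iteration 2: rows with parent_dir in {7} -> opt (id 10, d 2).
Iteration 3: rows with parent_dir in {10} -> lib (id 14, d 3).
Iteration 4: no rows with parent_dir in {14}; recursion stops.
SUM(d) = 0 + 1 + 2 + 3 = 6.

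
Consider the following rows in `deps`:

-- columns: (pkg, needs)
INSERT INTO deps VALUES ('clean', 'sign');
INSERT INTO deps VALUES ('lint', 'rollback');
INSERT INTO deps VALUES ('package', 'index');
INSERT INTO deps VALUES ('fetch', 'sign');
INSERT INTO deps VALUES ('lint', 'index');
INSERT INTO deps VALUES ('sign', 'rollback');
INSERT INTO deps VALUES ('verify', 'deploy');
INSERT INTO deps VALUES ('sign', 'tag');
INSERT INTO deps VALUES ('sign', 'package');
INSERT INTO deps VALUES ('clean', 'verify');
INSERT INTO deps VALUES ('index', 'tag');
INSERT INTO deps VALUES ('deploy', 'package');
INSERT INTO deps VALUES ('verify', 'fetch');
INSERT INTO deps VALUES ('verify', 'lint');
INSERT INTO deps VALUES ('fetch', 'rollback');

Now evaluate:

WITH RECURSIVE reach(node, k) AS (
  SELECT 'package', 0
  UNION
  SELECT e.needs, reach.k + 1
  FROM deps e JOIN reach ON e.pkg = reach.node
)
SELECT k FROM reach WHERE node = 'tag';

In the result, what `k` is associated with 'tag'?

2

Base: (package, k=0).
Iteration 1: edges from {package} -> (index, k=1).
Iteration 2: edges from {index} -> (tag, k=2).
Iteration 3: no outgoing edges from {tag}; recursion stops.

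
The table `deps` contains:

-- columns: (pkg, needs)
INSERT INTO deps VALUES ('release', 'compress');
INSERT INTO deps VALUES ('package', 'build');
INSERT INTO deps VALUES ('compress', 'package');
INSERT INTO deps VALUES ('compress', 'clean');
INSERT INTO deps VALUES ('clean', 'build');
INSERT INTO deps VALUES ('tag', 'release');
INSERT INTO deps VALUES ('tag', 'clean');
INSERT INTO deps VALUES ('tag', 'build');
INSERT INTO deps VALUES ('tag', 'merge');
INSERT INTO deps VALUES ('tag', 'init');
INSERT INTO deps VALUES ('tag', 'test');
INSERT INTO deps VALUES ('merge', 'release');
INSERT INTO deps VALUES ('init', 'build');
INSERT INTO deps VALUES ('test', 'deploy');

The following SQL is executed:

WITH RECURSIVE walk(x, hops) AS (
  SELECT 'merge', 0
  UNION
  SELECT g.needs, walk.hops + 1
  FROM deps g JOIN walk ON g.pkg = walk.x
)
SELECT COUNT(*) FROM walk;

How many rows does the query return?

6

Base: (merge, hops=0).
Iteration 1: edges from {merge} -> (release, hops=1).
Iteration 2: edges from {release} -> (compress, hops=2).
Iteration 3: edges from {compress} -> (clean, hops=3), (package, hops=3).
Iteration 4: edges from {clean,package} -> (build, hops=4). [UNION drops 1 duplicate row(s)]
Iteration 5: no outgoing edges from {build}; recursion stops.
Total rows emitted: 6.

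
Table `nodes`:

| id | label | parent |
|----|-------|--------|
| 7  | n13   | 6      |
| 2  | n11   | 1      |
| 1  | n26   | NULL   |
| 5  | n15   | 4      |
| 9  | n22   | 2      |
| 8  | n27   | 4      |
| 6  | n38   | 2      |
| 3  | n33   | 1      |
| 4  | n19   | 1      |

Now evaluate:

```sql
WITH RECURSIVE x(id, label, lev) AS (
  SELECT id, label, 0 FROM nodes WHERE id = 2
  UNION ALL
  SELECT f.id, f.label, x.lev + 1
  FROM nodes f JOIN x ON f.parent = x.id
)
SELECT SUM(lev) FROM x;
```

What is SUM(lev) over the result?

4

Base: id=2 (n11) at lev 0.
Iteration 1: rows with parent in {2} -> n38 (id 6, lev 1), n22 (id 9, lev 1).
Iteration 2: rows with parent in {6,9} -> n13 (id 7, lev 2).
Iteration 3: no rows with parent in {7}; recursion stops.
SUM(lev) = 0 + 1 + 1 + 2 = 4.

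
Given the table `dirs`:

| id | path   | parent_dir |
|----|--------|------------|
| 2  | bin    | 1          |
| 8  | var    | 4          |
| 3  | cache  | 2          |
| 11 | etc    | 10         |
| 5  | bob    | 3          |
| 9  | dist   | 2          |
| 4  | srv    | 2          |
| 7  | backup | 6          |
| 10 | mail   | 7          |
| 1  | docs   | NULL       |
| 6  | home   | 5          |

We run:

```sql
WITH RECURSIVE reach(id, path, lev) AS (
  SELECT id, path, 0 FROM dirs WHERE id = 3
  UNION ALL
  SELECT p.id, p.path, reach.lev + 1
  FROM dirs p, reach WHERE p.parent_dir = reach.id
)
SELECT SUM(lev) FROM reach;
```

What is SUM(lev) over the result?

Base: id=3 (cache) at lev 0.
Iteration 1: rows with parent_dir in {3} -> bob (id 5, lev 1).
Iteration 2: rows with parent_dir in {5} -> home (id 6, lev 2).
Iteration 3: rows with parent_dir in {6} -> backup (id 7, lev 3).
Iteration 4: rows with parent_dir in {7} -> mail (id 10, lev 4).
Iteration 5: rows with parent_dir in {10} -> etc (id 11, lev 5).
Iteration 6: no rows with parent_dir in {11}; recursion stops.
SUM(lev) = 0 + 1 + 2 + 3 + 4 + 5 = 15.

15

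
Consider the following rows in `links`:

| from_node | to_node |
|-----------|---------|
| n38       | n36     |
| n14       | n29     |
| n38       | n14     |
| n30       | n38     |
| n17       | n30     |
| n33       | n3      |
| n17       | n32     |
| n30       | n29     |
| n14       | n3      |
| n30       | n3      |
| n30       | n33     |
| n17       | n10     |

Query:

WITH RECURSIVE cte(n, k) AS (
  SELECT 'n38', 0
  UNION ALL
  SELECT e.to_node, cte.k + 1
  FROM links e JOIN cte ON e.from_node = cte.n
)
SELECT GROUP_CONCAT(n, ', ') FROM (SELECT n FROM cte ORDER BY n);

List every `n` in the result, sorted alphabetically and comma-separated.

Base: (n38, k=0).
Iteration 1: edges from {n38} -> (n14, k=1), (n36, k=1).
Iteration 2: edges from {n14,n36} -> (n29, k=2), (n3, k=2).
Iteration 3: no outgoing edges from {n29,n3}; recursion stops.

n14, n29, n3, n36, n38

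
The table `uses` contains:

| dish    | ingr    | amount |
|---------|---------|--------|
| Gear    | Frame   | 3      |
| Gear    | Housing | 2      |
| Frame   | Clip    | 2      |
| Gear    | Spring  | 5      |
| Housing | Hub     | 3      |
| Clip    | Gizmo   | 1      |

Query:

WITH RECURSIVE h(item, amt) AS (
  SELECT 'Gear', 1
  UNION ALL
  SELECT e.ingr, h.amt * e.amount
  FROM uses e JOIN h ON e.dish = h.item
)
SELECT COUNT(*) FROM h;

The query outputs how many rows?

Base: (Gear, amt=1).
Iteration 1: components of {Gear} -> Frame = 1*3 = 3, Housing = 1*2 = 2, Spring = 1*5 = 5.
Iteration 2: components of {Frame,Housing,Spring} -> Clip = 3*2 = 6, Hub = 2*3 = 6.
Iteration 3: components of {Clip,Hub} -> Gizmo = 6*1 = 6.
Iteration 4: no further components; recursion stops.
Total rows emitted: 7.

7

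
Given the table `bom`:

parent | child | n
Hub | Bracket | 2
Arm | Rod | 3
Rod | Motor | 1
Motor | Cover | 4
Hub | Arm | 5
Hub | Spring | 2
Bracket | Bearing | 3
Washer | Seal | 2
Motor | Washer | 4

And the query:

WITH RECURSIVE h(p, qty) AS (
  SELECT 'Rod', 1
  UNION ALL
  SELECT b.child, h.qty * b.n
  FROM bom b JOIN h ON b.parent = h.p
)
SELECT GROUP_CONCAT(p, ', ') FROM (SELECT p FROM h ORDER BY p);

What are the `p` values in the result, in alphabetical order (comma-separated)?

Cover, Motor, Rod, Seal, Washer

Base: (Rod, qty=1).
Iteration 1: components of {Rod} -> Motor = 1*1 = 1.
Iteration 2: components of {Motor} -> Cover = 1*4 = 4, Washer = 1*4 = 4.
Iteration 3: components of {Cover,Washer} -> Seal = 4*2 = 8.
Iteration 4: no further components; recursion stops.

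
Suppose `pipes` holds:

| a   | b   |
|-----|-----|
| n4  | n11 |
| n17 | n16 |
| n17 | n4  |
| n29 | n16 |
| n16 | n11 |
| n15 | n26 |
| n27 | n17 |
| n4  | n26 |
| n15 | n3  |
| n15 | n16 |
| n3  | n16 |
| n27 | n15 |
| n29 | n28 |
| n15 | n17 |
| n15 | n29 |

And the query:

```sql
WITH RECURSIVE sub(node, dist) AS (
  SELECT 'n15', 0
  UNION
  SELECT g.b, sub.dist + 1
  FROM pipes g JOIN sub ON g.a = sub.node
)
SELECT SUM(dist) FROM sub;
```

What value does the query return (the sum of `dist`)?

19

Base: (n15, dist=0).
Iteration 1: edges from {n15} -> (n16, dist=1), (n17, dist=1), (n26, dist=1), (n29, dist=1), (n3, dist=1).
Iteration 2: edges from {n16,n17,n26,n29,n3} -> (n11, dist=2), (n16, dist=2), (n28, dist=2), (n4, dist=2). [UNION drops 2 duplicate row(s)]
Iteration 3: edges from {n11,n16,n28,n4} -> (n11, dist=3), (n26, dist=3). [UNION drops 1 duplicate row(s)]
Iteration 4: no outgoing edges from {n11,n26}; recursion stops.
SUM(dist) = 0 + 1 + 1 + 1 + 1 + 1 + 2 + 2 + 2 + 2 + 3 + 3 = 19.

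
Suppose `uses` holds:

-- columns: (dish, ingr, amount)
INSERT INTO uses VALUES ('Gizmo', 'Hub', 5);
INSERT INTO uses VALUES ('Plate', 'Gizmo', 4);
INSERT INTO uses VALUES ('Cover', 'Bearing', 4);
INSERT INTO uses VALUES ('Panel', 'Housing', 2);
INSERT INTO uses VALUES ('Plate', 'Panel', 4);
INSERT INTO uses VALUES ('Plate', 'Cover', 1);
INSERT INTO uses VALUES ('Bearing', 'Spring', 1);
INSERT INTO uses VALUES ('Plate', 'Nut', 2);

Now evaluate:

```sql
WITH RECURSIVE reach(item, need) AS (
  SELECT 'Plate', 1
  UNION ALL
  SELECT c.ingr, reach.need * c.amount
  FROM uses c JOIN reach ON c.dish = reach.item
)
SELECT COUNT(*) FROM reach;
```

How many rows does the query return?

Base: (Plate, need=1).
Iteration 1: components of {Plate} -> Cover = 1*1 = 1, Gizmo = 1*4 = 4, Nut = 1*2 = 2, Panel = 1*4 = 4.
Iteration 2: components of {Cover,Gizmo,Nut,Panel} -> Bearing = 1*4 = 4, Housing = 4*2 = 8, Hub = 4*5 = 20.
Iteration 3: components of {Bearing,Housing,Hub} -> Spring = 4*1 = 4.
Iteration 4: no further components; recursion stops.
Total rows emitted: 9.

9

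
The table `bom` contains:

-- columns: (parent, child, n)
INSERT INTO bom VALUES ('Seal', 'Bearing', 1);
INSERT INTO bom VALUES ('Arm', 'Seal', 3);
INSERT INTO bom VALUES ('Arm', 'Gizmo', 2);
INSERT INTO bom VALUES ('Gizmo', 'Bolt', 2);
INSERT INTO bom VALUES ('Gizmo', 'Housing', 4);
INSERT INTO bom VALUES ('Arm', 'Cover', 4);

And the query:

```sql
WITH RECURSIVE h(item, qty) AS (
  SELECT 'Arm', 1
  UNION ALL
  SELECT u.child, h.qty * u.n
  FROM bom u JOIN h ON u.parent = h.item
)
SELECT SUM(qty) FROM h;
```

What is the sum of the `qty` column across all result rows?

25

Base: (Arm, qty=1).
Iteration 1: components of {Arm} -> Cover = 1*4 = 4, Gizmo = 1*2 = 2, Seal = 1*3 = 3.
Iteration 2: components of {Cover,Gizmo,Seal} -> Bearing = 3*1 = 3, Bolt = 2*2 = 4, Housing = 2*4 = 8.
Iteration 3: no further components; recursion stops.
SUM(qty) = 1 + 2 + 3 + 4 + 4 + 8 + 3 = 25.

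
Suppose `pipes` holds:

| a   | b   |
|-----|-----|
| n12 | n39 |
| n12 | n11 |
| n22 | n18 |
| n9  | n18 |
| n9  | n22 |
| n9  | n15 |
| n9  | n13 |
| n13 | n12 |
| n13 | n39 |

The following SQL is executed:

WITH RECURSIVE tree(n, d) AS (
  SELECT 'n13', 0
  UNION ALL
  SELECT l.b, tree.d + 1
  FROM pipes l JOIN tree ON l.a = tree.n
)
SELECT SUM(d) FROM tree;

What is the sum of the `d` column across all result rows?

6

Base: (n13, d=0).
Iteration 1: edges from {n13} -> (n12, d=1), (n39, d=1).
Iteration 2: edges from {n12,n39} -> (n11, d=2), (n39, d=2).
Iteration 3: no outgoing edges from {n11,n39}; recursion stops.
SUM(d) = 0 + 1 + 1 + 2 + 2 = 6.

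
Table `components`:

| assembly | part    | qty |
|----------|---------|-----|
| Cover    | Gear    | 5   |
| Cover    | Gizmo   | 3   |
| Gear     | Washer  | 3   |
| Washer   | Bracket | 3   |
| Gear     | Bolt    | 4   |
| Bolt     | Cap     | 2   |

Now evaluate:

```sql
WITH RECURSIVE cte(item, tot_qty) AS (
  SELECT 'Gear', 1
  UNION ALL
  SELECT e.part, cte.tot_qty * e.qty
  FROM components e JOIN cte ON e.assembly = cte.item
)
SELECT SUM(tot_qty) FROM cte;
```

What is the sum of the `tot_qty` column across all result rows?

Base: (Gear, tot_qty=1).
Iteration 1: components of {Gear} -> Bolt = 1*4 = 4, Washer = 1*3 = 3.
Iteration 2: components of {Bolt,Washer} -> Bracket = 3*3 = 9, Cap = 4*2 = 8.
Iteration 3: no further components; recursion stops.
SUM(tot_qty) = 1 + 4 + 3 + 8 + 9 = 25.

25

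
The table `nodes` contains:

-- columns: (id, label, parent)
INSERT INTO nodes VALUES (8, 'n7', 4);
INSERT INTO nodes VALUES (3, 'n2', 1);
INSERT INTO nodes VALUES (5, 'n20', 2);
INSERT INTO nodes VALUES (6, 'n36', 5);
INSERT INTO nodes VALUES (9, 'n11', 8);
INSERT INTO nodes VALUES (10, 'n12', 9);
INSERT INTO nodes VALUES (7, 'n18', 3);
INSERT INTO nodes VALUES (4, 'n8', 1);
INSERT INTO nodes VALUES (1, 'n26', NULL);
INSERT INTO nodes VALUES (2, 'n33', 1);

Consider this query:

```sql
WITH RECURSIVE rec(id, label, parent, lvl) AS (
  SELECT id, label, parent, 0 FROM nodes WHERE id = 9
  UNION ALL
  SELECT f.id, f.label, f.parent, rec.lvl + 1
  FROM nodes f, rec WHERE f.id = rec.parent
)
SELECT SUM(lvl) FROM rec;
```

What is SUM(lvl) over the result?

Base: id=9 (n11), parent=8, lvl 0.
Iteration 1: join on id=8 -> n7 (id 8, parent=4, lvl 1).
Iteration 2: join on id=4 -> n8 (id 4, parent=1, lvl 2).
Iteration 3: join on id=1 -> n26 (id 1, parent=NULL, lvl 3).
Iteration 4: parent is NULL; no match; recursion stops.
SUM(lvl) = 0 + 1 + 2 + 3 = 6.

6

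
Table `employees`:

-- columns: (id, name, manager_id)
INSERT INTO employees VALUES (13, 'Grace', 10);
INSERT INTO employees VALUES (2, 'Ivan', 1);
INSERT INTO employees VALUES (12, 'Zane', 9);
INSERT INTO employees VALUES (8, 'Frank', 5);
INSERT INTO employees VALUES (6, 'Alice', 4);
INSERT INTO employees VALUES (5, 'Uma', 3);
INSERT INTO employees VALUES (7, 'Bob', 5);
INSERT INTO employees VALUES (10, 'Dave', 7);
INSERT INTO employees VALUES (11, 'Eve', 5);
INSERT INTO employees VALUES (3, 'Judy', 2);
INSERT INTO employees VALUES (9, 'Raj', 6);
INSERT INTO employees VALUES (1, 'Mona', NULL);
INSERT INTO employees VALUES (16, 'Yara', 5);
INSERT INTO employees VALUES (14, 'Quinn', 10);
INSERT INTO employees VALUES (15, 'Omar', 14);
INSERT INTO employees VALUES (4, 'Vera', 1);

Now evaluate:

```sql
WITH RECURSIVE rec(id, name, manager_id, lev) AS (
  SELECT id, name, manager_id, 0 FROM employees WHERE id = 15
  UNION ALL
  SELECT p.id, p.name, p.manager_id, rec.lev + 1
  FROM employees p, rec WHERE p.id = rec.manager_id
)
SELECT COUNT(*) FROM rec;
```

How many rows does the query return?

8

Base: id=15 (Omar), manager_id=14, lev 0.
Iteration 1: join on id=14 -> Quinn (id 14, manager_id=10, lev 1).
Iteration 2: join on id=10 -> Dave (id 10, manager_id=7, lev 2).
Iteration 3: join on id=7 -> Bob (id 7, manager_id=5, lev 3).
Iteration 4: join on id=5 -> Uma (id 5, manager_id=3, lev 4).
Iteration 5: join on id=3 -> Judy (id 3, manager_id=2, lev 5).
Iteration 6: join on id=2 -> Ivan (id 2, manager_id=1, lev 6).
Iteration 7: join on id=1 -> Mona (id 1, manager_id=NULL, lev 7).
Iteration 8: manager_id is NULL; no match; recursion stops.
Total rows emitted: 8.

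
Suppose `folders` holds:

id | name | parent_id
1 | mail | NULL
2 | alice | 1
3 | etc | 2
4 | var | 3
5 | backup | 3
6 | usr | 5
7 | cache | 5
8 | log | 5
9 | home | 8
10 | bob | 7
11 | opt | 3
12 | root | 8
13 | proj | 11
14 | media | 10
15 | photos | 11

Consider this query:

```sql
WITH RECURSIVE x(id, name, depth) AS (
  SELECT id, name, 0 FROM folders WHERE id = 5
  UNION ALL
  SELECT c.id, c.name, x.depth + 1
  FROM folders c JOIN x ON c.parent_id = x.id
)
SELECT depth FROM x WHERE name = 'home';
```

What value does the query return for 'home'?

Base: id=5 (backup) at depth 0.
Iteration 1: rows with parent_id in {5} -> usr (id 6, depth 1), cache (id 7, depth 1), log (id 8, depth 1).
Iteration 2: rows with parent_id in {6,7,8} -> home (id 9, depth 2), bob (id 10, depth 2), root (id 12, depth 2).
Iteration 3: rows with parent_id in {9,10,12} -> media (id 14, depth 3).
Iteration 4: no rows with parent_id in {14}; recursion stops.

2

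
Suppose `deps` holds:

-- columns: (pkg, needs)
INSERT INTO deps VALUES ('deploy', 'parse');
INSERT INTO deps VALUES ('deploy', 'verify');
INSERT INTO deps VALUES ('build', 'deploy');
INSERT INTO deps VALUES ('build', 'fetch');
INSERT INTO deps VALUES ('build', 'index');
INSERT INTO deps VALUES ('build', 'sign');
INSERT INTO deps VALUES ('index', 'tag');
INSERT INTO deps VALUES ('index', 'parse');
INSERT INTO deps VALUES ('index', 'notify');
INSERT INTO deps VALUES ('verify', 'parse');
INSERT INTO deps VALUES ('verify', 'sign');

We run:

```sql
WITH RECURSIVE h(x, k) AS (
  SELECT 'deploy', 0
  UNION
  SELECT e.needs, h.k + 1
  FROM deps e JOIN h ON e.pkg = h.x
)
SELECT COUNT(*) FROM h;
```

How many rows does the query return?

Base: (deploy, k=0).
Iteration 1: edges from {deploy} -> (parse, k=1), (verify, k=1).
Iteration 2: edges from {parse,verify} -> (parse, k=2), (sign, k=2).
Iteration 3: no outgoing edges from {parse,sign}; recursion stops.
Total rows emitted: 5.

5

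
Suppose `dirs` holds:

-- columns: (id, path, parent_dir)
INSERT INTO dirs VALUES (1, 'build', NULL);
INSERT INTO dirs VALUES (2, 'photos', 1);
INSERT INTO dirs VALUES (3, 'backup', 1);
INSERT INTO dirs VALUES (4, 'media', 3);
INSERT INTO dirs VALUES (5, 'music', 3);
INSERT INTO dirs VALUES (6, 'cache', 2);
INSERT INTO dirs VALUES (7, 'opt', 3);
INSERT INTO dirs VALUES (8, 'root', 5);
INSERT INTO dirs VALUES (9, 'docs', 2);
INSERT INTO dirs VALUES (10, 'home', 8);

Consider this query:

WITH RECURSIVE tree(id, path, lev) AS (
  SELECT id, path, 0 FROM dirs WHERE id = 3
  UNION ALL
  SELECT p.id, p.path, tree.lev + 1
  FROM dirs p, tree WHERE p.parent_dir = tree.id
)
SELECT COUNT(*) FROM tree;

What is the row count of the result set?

Base: id=3 (backup) at lev 0.
Iteration 1: rows with parent_dir in {3} -> media (id 4, lev 1), music (id 5, lev 1), opt (id 7, lev 1).
Iteration 2: rows with parent_dir in {4,5,7} -> root (id 8, lev 2).
Iteration 3: rows with parent_dir in {8} -> home (id 10, lev 3).
Iteration 4: no rows with parent_dir in {10}; recursion stops.
Total rows emitted: 6.

6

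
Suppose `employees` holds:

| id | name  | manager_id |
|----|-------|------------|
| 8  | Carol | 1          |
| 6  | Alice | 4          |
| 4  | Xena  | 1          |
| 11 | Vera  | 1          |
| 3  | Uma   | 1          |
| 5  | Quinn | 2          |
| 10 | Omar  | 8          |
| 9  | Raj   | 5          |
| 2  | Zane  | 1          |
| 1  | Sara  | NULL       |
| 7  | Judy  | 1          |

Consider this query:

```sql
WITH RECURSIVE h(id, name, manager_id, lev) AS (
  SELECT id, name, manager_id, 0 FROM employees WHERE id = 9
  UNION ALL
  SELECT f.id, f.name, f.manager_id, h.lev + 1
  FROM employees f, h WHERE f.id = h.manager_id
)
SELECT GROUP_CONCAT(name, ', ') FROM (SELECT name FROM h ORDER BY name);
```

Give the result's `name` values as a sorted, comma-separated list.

Quinn, Raj, Sara, Zane

Base: id=9 (Raj), manager_id=5, lev 0.
Iteration 1: join on id=5 -> Quinn (id 5, manager_id=2, lev 1).
Iteration 2: join on id=2 -> Zane (id 2, manager_id=1, lev 2).
Iteration 3: join on id=1 -> Sara (id 1, manager_id=NULL, lev 3).
Iteration 4: manager_id is NULL; no match; recursion stops.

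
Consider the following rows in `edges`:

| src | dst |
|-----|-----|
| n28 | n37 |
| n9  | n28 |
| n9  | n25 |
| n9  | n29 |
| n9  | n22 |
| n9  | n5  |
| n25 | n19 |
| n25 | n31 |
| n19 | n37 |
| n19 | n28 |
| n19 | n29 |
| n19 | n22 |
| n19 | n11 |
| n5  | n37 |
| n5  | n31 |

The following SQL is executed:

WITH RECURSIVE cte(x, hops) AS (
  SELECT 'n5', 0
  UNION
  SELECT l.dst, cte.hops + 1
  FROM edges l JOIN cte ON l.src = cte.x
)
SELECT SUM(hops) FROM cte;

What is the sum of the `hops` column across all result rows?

Base: (n5, hops=0).
Iteration 1: edges from {n5} -> (n31, hops=1), (n37, hops=1).
Iteration 2: no outgoing edges from {n31,n37}; recursion stops.
SUM(hops) = 0 + 1 + 1 = 2.

2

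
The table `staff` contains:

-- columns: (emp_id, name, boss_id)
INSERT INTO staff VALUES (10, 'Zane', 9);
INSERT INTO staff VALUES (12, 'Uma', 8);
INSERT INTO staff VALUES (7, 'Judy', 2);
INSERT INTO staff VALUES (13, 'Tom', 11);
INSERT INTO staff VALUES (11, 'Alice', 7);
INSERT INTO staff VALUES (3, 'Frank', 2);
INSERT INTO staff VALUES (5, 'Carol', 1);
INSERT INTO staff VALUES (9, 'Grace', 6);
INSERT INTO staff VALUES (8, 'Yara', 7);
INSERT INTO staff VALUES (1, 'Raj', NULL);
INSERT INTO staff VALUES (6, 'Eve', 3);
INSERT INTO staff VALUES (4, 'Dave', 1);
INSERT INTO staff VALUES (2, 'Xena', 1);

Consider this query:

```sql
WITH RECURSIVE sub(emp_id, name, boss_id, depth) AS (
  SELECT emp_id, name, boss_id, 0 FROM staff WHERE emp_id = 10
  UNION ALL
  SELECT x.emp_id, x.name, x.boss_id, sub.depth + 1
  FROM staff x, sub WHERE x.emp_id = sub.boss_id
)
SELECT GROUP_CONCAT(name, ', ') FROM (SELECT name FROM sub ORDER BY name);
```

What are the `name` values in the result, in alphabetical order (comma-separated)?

Eve, Frank, Grace, Raj, Xena, Zane

Base: emp_id=10 (Zane), boss_id=9, depth 0.
Iteration 1: join on emp_id=9 -> Grace (id 9, boss_id=6, depth 1).
Iteration 2: join on emp_id=6 -> Eve (id 6, boss_id=3, depth 2).
Iteration 3: join on emp_id=3 -> Frank (id 3, boss_id=2, depth 3).
Iteration 4: join on emp_id=2 -> Xena (id 2, boss_id=1, depth 4).
Iteration 5: join on emp_id=1 -> Raj (id 1, boss_id=NULL, depth 5).
Iteration 6: boss_id is NULL; no match; recursion stops.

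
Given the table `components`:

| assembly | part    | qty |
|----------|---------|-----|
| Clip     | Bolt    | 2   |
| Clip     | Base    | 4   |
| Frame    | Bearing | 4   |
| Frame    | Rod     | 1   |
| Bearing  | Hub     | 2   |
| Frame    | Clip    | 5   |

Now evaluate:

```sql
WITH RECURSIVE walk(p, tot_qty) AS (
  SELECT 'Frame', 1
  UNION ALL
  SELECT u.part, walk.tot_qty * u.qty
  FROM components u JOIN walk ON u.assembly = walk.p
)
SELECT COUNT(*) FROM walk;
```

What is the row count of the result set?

Base: (Frame, tot_qty=1).
Iteration 1: components of {Frame} -> Bearing = 1*4 = 4, Clip = 1*5 = 5, Rod = 1*1 = 1.
Iteration 2: components of {Bearing,Clip,Rod} -> Base = 5*4 = 20, Bolt = 5*2 = 10, Hub = 4*2 = 8.
Iteration 3: no further components; recursion stops.
Total rows emitted: 7.

7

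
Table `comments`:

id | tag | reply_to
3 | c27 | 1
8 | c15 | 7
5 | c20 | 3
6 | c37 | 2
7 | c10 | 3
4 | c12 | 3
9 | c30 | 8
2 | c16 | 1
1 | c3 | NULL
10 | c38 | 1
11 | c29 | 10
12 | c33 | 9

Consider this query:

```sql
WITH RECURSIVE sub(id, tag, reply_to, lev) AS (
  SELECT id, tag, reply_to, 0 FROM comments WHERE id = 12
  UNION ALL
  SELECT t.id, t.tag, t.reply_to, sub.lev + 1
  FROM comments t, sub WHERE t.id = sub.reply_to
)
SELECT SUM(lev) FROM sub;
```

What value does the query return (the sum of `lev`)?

Base: id=12 (c33), reply_to=9, lev 0.
Iteration 1: join on id=9 -> c30 (id 9, reply_to=8, lev 1).
Iteration 2: join on id=8 -> c15 (id 8, reply_to=7, lev 2).
Iteration 3: join on id=7 -> c10 (id 7, reply_to=3, lev 3).
Iteration 4: join on id=3 -> c27 (id 3, reply_to=1, lev 4).
Iteration 5: join on id=1 -> c3 (id 1, reply_to=NULL, lev 5).
Iteration 6: reply_to is NULL; no match; recursion stops.
SUM(lev) = 0 + 1 + 2 + 3 + 4 + 5 = 15.

15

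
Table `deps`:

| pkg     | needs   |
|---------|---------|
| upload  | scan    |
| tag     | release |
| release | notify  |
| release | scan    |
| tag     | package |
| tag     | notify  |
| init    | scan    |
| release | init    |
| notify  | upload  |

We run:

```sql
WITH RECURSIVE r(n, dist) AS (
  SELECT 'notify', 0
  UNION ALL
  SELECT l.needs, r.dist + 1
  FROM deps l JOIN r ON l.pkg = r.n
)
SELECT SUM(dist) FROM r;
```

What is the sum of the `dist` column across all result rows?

3

Base: (notify, dist=0).
Iteration 1: edges from {notify} -> (upload, dist=1).
Iteration 2: edges from {upload} -> (scan, dist=2).
Iteration 3: no outgoing edges from {scan}; recursion stops.
SUM(dist) = 0 + 1 + 2 = 3.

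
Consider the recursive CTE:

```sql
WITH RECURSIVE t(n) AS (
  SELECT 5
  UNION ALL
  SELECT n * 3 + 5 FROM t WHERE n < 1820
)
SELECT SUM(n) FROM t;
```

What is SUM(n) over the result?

Base: n=5.
Iteration 1: 5 < 1820 holds -> n = 5 * 3 + 5 = 20.
Iteration 2: 20 < 1820 holds -> n = 20 * 3 + 5 = 65.
Iteration 3: 65 < 1820 holds -> n = 65 * 3 + 5 = 200.
Iteration 4: 200 < 1820 holds -> n = 200 * 3 + 5 = 605.
Iteration 5: 605 < 1820 holds -> n = 605 * 3 + 5 = 1820.
Iteration 6: 1820 < 1820 fails; recursion stops.
SUM(n) = 5 + 20 + 65 + 200 + 605 + 1820 = 2715.

2715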